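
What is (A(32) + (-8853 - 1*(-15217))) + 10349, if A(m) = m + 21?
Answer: 16766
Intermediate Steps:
A(m) = 21 + m
(A(32) + (-8853 - 1*(-15217))) + 10349 = ((21 + 32) + (-8853 - 1*(-15217))) + 10349 = (53 + (-8853 + 15217)) + 10349 = (53 + 6364) + 10349 = 6417 + 10349 = 16766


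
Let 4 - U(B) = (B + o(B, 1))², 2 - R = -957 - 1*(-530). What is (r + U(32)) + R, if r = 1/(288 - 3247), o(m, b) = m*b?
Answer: -10838818/2959 ≈ -3663.0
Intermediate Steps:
R = 429 (R = 2 - (-957 - 1*(-530)) = 2 - (-957 + 530) = 2 - 1*(-427) = 2 + 427 = 429)
o(m, b) = b*m
U(B) = 4 - 4*B² (U(B) = 4 - (B + 1*B)² = 4 - (B + B)² = 4 - (2*B)² = 4 - 4*B²)
r = -1/2959 (r = 1/(-2959) = -1/2959 ≈ -0.00033795)
(r + U(32)) + R = (-1/2959 + (4 - 4*32²)) + 429 = (-1/2959 + (4 - 4*1024)) + 429 = (-1/2959 + (4 - 4096)) + 429 = (-1/2959 - 4092) + 429 = -12108229/2959 + 429 = -10838818/2959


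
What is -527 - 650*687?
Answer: -447077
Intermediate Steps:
-527 - 650*687 = -527 - 446550 = -447077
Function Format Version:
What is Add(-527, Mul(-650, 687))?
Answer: -447077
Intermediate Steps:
Add(-527, Mul(-650, 687)) = Add(-527, -446550) = -447077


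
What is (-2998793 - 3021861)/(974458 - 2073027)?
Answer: 6020654/1098569 ≈ 5.4805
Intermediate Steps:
(-2998793 - 3021861)/(974458 - 2073027) = -6020654/(-1098569) = -6020654*(-1/1098569) = 6020654/1098569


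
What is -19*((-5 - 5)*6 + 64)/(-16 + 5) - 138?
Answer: -1442/11 ≈ -131.09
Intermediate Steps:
-19*((-5 - 5)*6 + 64)/(-16 + 5) - 138 = -19*(-10*6 + 64)/(-11) - 138 = -19*(-60 + 64)*(-1)/11 - 138 = -76*(-1)/11 - 138 = -19*(-4/11) - 138 = 76/11 - 138 = -1442/11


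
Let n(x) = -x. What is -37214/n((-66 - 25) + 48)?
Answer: -37214/43 ≈ -865.44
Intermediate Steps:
-37214/n((-66 - 25) + 48) = -37214*(-1/((-66 - 25) + 48)) = -37214*(-1/(-91 + 48)) = -37214/((-1*(-43))) = -37214/43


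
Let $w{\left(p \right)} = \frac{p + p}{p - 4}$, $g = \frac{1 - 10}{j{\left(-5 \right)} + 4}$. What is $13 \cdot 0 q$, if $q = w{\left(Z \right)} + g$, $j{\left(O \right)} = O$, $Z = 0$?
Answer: $0$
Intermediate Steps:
$g = 9$ ($g = \frac{1 - 10}{-5 + 4} = - \frac{9}{-1} = \left(-9\right) \left(-1\right) = 9$)
$w{\left(p \right)} = \frac{2 p}{-4 + p}$
$q = 9$ ($q = 2 \cdot 0 \frac{1}{-4 + 0} + 9 = 2 \cdot 0 \frac{1}{-4} + 9 = 2 \cdot 0 \left(- \frac{1}{4}\right) + 9 = 0 + 9 = 9$)
$13 \cdot 0 q = 13 \cdot 0 \cdot 9 = 0 \cdot 9 = 0$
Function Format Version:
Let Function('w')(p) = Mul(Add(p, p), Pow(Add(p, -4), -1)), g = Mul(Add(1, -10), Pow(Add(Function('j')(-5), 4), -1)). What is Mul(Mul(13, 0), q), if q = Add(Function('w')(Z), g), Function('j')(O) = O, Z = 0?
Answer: 0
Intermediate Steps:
g = 9 (g = Mul(Add(1, -10), Pow(Add(-5, 4), -1)) = Mul(-9, Pow(-1, -1)) = Mul(-9, -1) = 9)
Function('w')(p) = Mul(2, p, Pow(Add(-4, p), -1)) (Function('w')(p) = Mul(Mul(2, p), Pow(Add(-4, p), -1)) = Mul(2, p, Pow(Add(-4, p), -1)))
q = 9 (q = Add(Mul(2, 0, Pow(Add(-4, 0), -1)), 9) = Add(Mul(2, 0, Pow(-4, -1)), 9) = Add(Mul(2, 0, Rational(-1, 4)), 9) = Add(0, 9) = 9)
Mul(Mul(13, 0), q) = Mul(Mul(13, 0), 9) = Mul(0, 9) = 0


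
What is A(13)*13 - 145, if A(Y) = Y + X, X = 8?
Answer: 128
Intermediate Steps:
A(Y) = 8 + Y (A(Y) = Y + 8 = 8 + Y)
A(13)*13 - 145 = (8 + 13)*13 - 145 = 21*13 - 145 = 273 - 145 = 128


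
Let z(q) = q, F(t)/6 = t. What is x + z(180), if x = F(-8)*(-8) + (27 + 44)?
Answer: 635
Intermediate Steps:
F(t) = 6*t
x = 455 (x = (6*(-8))*(-8) + (27 + 44) = -48*(-8) + 71 = 384 + 71 = 455)
x + z(180) = 455 + 180 = 635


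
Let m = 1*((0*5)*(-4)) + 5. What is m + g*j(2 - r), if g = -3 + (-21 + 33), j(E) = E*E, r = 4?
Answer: 41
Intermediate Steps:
j(E) = E**2
m = 5 (m = 1*(0*(-4)) + 5 = 1*0 + 5 = 0 + 5 = 5)
g = 9 (g = -3 + 12 = 9)
m + g*j(2 - r) = 5 + 9*(2 - 1*4)**2 = 5 + 9*(2 - 4)**2 = 5 + 9*(-2)**2 = 5 + 9*4 = 5 + 36 = 41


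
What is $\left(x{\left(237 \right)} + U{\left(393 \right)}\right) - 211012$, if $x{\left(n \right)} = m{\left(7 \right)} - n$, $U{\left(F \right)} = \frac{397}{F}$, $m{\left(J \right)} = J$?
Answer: $- \frac{83017709}{393} \approx -2.1124 \cdot 10^{5}$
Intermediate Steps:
$x{\left(n \right)} = 7 - n$
$\left(x{\left(237 \right)} + U{\left(393 \right)}\right) - 211012 = \left(\left(7 - 237\right) + \frac{397}{393}\right) - 211012 = \left(\left(7 - 237\right) + 397 \cdot \frac{1}{393}\right) - 211012 = \left(-230 + \frac{397}{393}\right) - 211012 = - \frac{89993}{393} - 211012 = - \frac{83017709}{393}$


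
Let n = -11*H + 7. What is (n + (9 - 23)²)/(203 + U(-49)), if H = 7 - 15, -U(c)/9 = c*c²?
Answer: 291/1059044 ≈ 0.00027478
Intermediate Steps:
U(c) = -9*c³ (U(c) = -9*c*c² = -9*c³)
H = -8
n = 95 (n = -11*(-8) + 7 = 88 + 7 = 95)
(n + (9 - 23)²)/(203 + U(-49)) = (95 + (9 - 23)²)/(203 - 9*(-49)³) = (95 + (-14)²)/(203 - 9*(-117649)) = (95 + 196)/(203 + 1058841) = 291/1059044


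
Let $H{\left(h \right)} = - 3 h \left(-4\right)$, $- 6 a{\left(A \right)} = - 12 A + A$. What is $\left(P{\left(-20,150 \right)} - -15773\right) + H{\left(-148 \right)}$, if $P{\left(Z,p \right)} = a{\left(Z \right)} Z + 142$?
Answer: $\frac{44617}{3} \approx 14872.0$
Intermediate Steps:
$a{\left(A \right)} = \frac{11 A}{6}$ ($a{\left(A \right)} = - \frac{- 12 A + A}{6} = - \frac{\left(-11\right) A}{6} = \frac{11 A}{6}$)
$P{\left(Z,p \right)} = 142 + \frac{11 Z^{2}}{6}$ ($P{\left(Z,p \right)} = \frac{11 Z}{6} Z + 142 = \frac{11 Z^{2}}{6} + 142 = 142 + \frac{11 Z^{2}}{6}$)
$H{\left(h \right)} = 12 h$
$\left(P{\left(-20,150 \right)} - -15773\right) + H{\left(-148 \right)} = \left(\left(142 + \frac{11 \left(-20\right)^{2}}{6}\right) - -15773\right) + 12 \left(-148\right) = \left(\left(142 + \frac{11}{6} \cdot 400\right) + 15773\right) - 1776 = \left(\left(142 + \frac{2200}{3}\right) + 15773\right) - 1776 = \left(\frac{2626}{3} + 15773\right) - 1776 = \frac{49945}{3} - 1776 = \frac{44617}{3}$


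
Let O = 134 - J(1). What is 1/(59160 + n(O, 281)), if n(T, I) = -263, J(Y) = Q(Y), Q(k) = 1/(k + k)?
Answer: 1/58897 ≈ 1.6979e-5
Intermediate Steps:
Q(k) = 1/(2*k)
J(Y) = 1/(2*Y)
O = 267/2 (O = 134 - 1/(2*1) = 134 - 1/2 = 134 - 1*½ = 134 - ½ = 267/2 ≈ 133.50)
1/(59160 + n(O, 281)) = 1/(59160 - 263) = 1/58897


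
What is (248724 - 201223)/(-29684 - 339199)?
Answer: -47501/368883 ≈ -0.12877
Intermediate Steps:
(248724 - 201223)/(-29684 - 339199) = 47501/(-368883) = 47501*(-1/368883) = -47501/368883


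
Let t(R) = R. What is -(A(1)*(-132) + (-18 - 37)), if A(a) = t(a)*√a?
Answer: 187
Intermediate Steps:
A(a) = a^(3/2) (A(a) = a*√a = a^(3/2))
-(A(1)*(-132) + (-18 - 37)) = -(1^(3/2)*(-132) + (-18 - 37)) = -(1*(-132) - 55) = -(-132 - 55) = -1*(-187) = 187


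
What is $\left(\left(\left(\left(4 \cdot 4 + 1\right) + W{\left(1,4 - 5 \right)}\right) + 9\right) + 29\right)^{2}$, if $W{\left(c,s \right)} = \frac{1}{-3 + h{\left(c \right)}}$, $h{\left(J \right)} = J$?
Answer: $\frac{11881}{4} \approx 2970.3$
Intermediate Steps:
$W{\left(c,s \right)} = \frac{1}{-3 + c}$
$\left(\left(\left(\left(4 \cdot 4 + 1\right) + W{\left(1,4 - 5 \right)}\right) + 9\right) + 29\right)^{2} = \left(\left(\left(\left(4 \cdot 4 + 1\right) + \frac{1}{-3 + 1}\right) + 9\right) + 29\right)^{2} = \left(\left(\left(\left(16 + 1\right) + \frac{1}{-2}\right) + 9\right) + 29\right)^{2} = \left(\left(\left(17 - \frac{1}{2}\right) + 9\right) + 29\right)^{2} = \left(\left(\frac{33}{2} + 9\right) + 29\right)^{2} = \left(\frac{51}{2} + 29\right)^{2} = \left(\frac{109}{2}\right)^{2} = \frac{11881}{4}$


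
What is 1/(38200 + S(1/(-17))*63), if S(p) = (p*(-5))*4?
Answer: 17/650660 ≈ 2.6127e-5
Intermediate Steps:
S(p) = -20*p (S(p) = -5*p*4 = -20*p)
1/(38200 + S(1/(-17))*63) = 1/(38200 - 20/(-17)*63) = 1/(38200 - 20*(-1/17)*63) = 1/(38200 + (20/17)*63) = 1/(38200 + 1260/17) = 1/(650660/17) = 17/650660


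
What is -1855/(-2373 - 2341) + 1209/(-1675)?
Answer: -2592101/7895950 ≈ -0.32828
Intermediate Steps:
-1855/(-2373 - 2341) + 1209/(-1675) = -1855/(-4714) + 1209*(-1/1675) = -1855*(-1/4714) - 1209/1675 = 1855/4714 - 1209/1675 = -2592101/7895950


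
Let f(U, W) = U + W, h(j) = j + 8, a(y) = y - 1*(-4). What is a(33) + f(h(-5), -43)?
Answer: -3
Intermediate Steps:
a(y) = 4 + y (a(y) = y + 4 = 4 + y)
h(j) = 8 + j
a(33) + f(h(-5), -43) = (4 + 33) + ((8 - 5) - 43) = 37 + (3 - 43) = 37 - 40 = -3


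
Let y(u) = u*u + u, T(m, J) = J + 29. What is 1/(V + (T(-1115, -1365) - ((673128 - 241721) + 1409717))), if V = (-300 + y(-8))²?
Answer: -1/1782924 ≈ -5.6088e-7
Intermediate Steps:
T(m, J) = 29 + J
y(u) = u + u² (y(u) = u² + u = u + u²)
V = 59536 (V = (-300 - 8*(1 - 8))² = (-300 - 8*(-7))² = (-300 + 56)² = (-244)² = 59536)
1/(V + (T(-1115, -1365) - ((673128 - 241721) + 1409717))) = 1/(59536 + ((29 - 1365) - ((673128 - 241721) + 1409717))) = 1/(59536 + (-1336 - (431407 + 1409717))) = 1/(59536 + (-1336 - 1*1841124)) = 1/(59536 + (-1336 - 1841124)) = 1/(59536 - 1842460) = 1/(-1782924) = -1/1782924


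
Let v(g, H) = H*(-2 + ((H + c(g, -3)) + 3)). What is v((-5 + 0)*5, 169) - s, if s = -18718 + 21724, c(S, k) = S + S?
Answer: 17274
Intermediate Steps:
c(S, k) = 2*S
s = 3006
v(g, H) = H*(1 + H + 2*g) (v(g, H) = H*(-2 + ((H + 2*g) + 3)) = H*(-2 + (3 + H + 2*g)) = H*(1 + H + 2*g))
v((-5 + 0)*5, 169) - s = 169*(1 + 169 + 2*((-5 + 0)*5)) - 1*3006 = 169*(1 + 169 + 2*(-5*5)) - 3006 = 169*(1 + 169 + 2*(-25)) - 3006 = 169*(1 + 169 - 50) - 3006 = 169*120 - 3006 = 20280 - 3006 = 17274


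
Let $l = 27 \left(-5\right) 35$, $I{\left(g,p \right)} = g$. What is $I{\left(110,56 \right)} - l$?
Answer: $4835$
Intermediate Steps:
$l = -4725$ ($l = \left(-135\right) 35 = -4725$)
$I{\left(110,56 \right)} - l = 110 - -4725 = 110 + 4725 = 4835$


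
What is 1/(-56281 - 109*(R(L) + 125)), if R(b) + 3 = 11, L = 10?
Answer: -1/70778 ≈ -1.4129e-5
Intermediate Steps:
R(b) = 8 (R(b) = -3 + 11 = 8)
1/(-56281 - 109*(R(L) + 125)) = 1/(-56281 - 109*(8 + 125)) = 1/(-56281 - 109*133) = 1/(-56281 - 14497) = 1/(-70778) = -1/70778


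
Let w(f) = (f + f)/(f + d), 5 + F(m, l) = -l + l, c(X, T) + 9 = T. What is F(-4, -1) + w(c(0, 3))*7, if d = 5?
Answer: 79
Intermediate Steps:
c(X, T) = -9 + T
F(m, l) = -5 (F(m, l) = -5 + (-l + l) = -5 + 0 = -5)
w(f) = 2*f/(5 + f) (w(f) = (f + f)/(f + 5) = (2*f)/(5 + f) = 2*f/(5 + f))
F(-4, -1) + w(c(0, 3))*7 = -5 + (2*(-9 + 3)/(5 + (-9 + 3)))*7 = -5 + (2*(-6)/(5 - 6))*7 = -5 + (2*(-6)/(-1))*7 = -5 + (2*(-6)*(-1))*7 = -5 + 12*7 = -5 + 84 = 79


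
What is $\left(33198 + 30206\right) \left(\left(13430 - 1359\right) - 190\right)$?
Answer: $753302924$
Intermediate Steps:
$\left(33198 + 30206\right) \left(\left(13430 - 1359\right) - 190\right) = 63404 \left(\left(13430 - 1359\right) - 190\right) = 63404 \left(12071 - 190\right) = 63404 \cdot 11881 = 753302924$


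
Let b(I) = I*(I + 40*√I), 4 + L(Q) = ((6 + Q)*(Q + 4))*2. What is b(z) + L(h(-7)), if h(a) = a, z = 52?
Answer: 2706 + 4160*√13 ≈ 17705.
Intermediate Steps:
L(Q) = -4 + 2*(4 + Q)*(6 + Q) (L(Q) = -4 + ((6 + Q)*(Q + 4))*2 = -4 + ((6 + Q)*(4 + Q))*2 = -4 + ((4 + Q)*(6 + Q))*2 = -4 + 2*(4 + Q)*(6 + Q))
b(z) + L(h(-7)) = (52² + 40*52^(3/2)) + (44 + 2*(-7)² + 20*(-7)) = (2704 + 40*(104*√13)) + (44 + 2*49 - 140) = (2704 + 4160*√13) + (44 + 98 - 140) = (2704 + 4160*√13) + 2 = 2706 + 4160*√13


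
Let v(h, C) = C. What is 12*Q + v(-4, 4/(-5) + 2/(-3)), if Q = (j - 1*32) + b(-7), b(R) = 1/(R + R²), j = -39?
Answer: -89584/105 ≈ -853.18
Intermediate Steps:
Q = -2981/42 (Q = (-39 - 1*32) + 1/((-7)*(1 - 7)) = (-39 - 32) - ⅐/(-6) = -71 - ⅐*(-⅙) = -71 + 1/42 = -2981/42 ≈ -70.976)
12*Q + v(-4, 4/(-5) + 2/(-3)) = 12*(-2981/42) + (4/(-5) + 2/(-3)) = -5962/7 + (4*(-⅕) + 2*(-⅓)) = -5962/7 + (-⅘ - ⅔) = -5962/7 - 22/15 = -89584/105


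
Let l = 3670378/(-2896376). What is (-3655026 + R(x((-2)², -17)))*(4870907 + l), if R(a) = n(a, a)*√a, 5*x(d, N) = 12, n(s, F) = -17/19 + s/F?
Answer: -12891253367084099751/724094 + 7053987231327*√15/34394465 ≈ -1.7803e+13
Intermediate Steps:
n(s, F) = -17/19 + s/F (n(s, F) = -17*1/19 + s/F = -17/19 + s/F)
x(d, N) = 12/5 (x(d, N) = (⅕)*12 = 12/5)
l = -1835189/1448188 (l = 3670378*(-1/2896376) = -1835189/1448188 ≈ -1.2672)
R(a) = 2*√a/19 (R(a) = (-17/19 + a/a)*√a = (-17/19 + 1)*√a = 2*√a/19)
(-3655026 + R(x((-2)², -17)))*(4870907 + l) = (-3655026 + 2*√(12/5)/19)*(4870907 - 1835189/1448188) = (-3655026 + 2*(2*√15/5)/19)*(7053987231327/1448188) = (-3655026 + 4*√15/95)*(7053987231327/1448188) = -12891253367084099751/724094 + 7053987231327*√15/34394465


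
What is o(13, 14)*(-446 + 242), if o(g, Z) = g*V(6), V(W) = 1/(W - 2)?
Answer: -663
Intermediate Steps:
V(W) = 1/(-2 + W)
o(g, Z) = g/4 (o(g, Z) = g/(-2 + 6) = g/4)
o(13, 14)*(-446 + 242) = ((1/4)*13)*(-446 + 242) = (13/4)*(-204) = -663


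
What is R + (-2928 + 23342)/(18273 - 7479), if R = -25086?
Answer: -135378935/5397 ≈ -25084.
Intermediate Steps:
R + (-2928 + 23342)/(18273 - 7479) = -25086 + (-2928 + 23342)/(18273 - 7479) = -25086 + 20414/10794 = -25086 + 20414*(1/10794) = -25086 + 10207/5397 = -135378935/5397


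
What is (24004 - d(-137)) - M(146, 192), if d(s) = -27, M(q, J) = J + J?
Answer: 23647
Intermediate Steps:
M(q, J) = 2*J
(24004 - d(-137)) - M(146, 192) = (24004 - 1*(-27)) - 2*192 = (24004 + 27) - 1*384 = 24031 - 384 = 23647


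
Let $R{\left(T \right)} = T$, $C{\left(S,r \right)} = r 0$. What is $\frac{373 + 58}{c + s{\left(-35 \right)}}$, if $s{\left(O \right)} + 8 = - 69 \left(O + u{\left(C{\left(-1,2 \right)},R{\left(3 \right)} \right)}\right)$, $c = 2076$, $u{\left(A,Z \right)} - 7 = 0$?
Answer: $\frac{431}{4000} \approx 0.10775$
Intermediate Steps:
$C{\left(S,r \right)} = 0$
$u{\left(A,Z \right)} = 7$ ($u{\left(A,Z \right)} = 7 + 0 = 7$)
$s{\left(O \right)} = -491 - 69 O$ ($s{\left(O \right)} = -8 - 69 \left(O + 7\right) = -8 - 69 \left(7 + O\right) = -8 - \left(483 + 69 O\right) = -491 - 69 O$)
$\frac{373 + 58}{c + s{\left(-35 \right)}} = \frac{373 + 58}{2076 - -1924} = \frac{431}{2076 + \left(-491 + 2415\right)} = \frac{431}{2076 + 1924} = \frac{431}{4000}$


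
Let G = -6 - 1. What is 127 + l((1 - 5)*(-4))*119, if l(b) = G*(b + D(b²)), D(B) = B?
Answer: -226449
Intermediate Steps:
G = -7
l(b) = -7*b - 7*b² (l(b) = -7*(b + b²) = -7*b - 7*b²)
127 + l((1 - 5)*(-4))*119 = 127 + (7*((1 - 5)*(-4))*(-1 - (1 - 5)*(-4)))*119 = 127 + (7*(-4*(-4))*(-1 - (-4)*(-4)))*119 = 127 + (7*16*(-1 - 1*16))*119 = 127 + (7*16*(-1 - 16))*119 = 127 + (7*16*(-17))*119 = 127 - 1904*119 = 127 - 226576 = -226449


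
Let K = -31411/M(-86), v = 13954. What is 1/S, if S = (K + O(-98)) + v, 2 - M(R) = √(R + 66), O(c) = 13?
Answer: 2*(I + √5)/(-3477*I + 27934*√5) ≈ 6.9599e-5 + 3.5894e-5*I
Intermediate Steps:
M(R) = 2 - √(66 + R) (M(R) = 2 - √(R + 66) = 2 - √(66 + R))
K = -31411/(2 - 2*I*√5) (K = -31411/(2 - √(66 - 86)) = -31411/(2 - √(-20)) = -31411/(2 - 2*I*√5) ≈ -2617.6 - 5853.1*I)
S = 136193/12 - 31411*I*√5/12 (S = ((-31411/12 - 31411*I*√5/12) + 13) + 13954 = (-31255/12 - 31411*I*√5/12) + 13954 = 136193/12 - 31411*I*√5/12 ≈ 11349.0 - 5853.1*I)
1/S = 1/((13967*√5 - 3477*I/2)/(I + √5)) = (I + √5)/(13967*√5 - 3477*I/2)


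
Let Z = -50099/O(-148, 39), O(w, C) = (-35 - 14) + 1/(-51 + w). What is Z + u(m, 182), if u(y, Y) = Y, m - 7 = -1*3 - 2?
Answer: 11744565/9752 ≈ 1204.3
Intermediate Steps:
m = 2 (m = 7 + (-1*3 - 2) = 7 + (-3 - 2) = 7 - 5 = 2)
O(w, C) = -49 + 1/(-51 + w)
Z = 9969701/9752 (Z = -50099*(-51 - 148)/(2500 - 49*(-148)) = -50099*(-199/(2500 + 7252)) = -50099/((-1/199*9752)) = -50099/(-9752/199) = -50099*(-199/9752) = 9969701/9752 ≈ 1022.3)
Z + u(m, 182) = 9969701/9752 + 182 = 11744565/9752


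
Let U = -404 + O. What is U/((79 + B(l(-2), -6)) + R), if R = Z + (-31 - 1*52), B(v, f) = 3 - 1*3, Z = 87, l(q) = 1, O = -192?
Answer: -596/83 ≈ -7.1807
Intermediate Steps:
B(v, f) = 0 (B(v, f) = 3 - 3 = 0)
R = 4 (R = 87 + (-31 - 1*52) = 87 + (-31 - 52) = 87 - 83 = 4)
U = -596 (U = -404 - 192 = -596)
U/((79 + B(l(-2), -6)) + R) = -596/((79 + 0) + 4) = -596/(79 + 4) = -596/83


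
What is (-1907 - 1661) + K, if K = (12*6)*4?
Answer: -3280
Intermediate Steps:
K = 288 (K = 72*4 = 288)
(-1907 - 1661) + K = (-1907 - 1661) + 288 = -3568 + 288 = -3280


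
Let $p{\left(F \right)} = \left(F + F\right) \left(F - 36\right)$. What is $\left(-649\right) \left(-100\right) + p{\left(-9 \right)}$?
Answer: $65710$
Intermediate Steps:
$p{\left(F \right)} = 2 F \left(-36 + F\right)$
$\left(-649\right) \left(-100\right) + p{\left(-9 \right)} = \left(-649\right) \left(-100\right) + 2 \left(-9\right) \left(-36 - 9\right) = 64900 + 2 \left(-9\right) \left(-45\right) = 64900 + 810 = 65710$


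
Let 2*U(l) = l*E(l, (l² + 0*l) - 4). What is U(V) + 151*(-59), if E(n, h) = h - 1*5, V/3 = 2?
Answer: -8828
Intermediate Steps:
V = 6 (V = 3*2 = 6)
E(n, h) = -5 + h (E(n, h) = h - 5 = -5 + h)
U(l) = l*(-9 + l²)/2 (U(l) = (l*(-5 + ((l² + 0*l) - 4)))/2 = (l*(-5 + ((l² + 0) - 4)))/2 = (l*(-5 + (l² - 4)))/2 = (l*(-5 + (-4 + l²)))/2 = (l*(-9 + l²))/2 = l*(-9 + l²)/2)
U(V) + 151*(-59) = (½)*6*(-9 + 6²) + 151*(-59) = (½)*6*(-9 + 36) - 8909 = (½)*6*27 - 8909 = 81 - 8909 = -8828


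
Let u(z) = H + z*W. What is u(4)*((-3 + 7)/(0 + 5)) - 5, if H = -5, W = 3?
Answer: 3/5 ≈ 0.60000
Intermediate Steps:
u(z) = -5 + 3*z (u(z) = -5 + z*3 = -5 + 3*z)
u(4)*((-3 + 7)/(0 + 5)) - 5 = (-5 + 3*4)*((-3 + 7)/(0 + 5)) - 5 = (-5 + 12)*(4/5) - 5 = 7*(4*(1/5)) - 5 = 7*(4/5) - 5 = 28/5 - 5 = 3/5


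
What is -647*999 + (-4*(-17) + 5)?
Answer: -646280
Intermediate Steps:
-647*999 + (-4*(-17) + 5) = -646353 + (68 + 5) = -646353 + 73 = -646280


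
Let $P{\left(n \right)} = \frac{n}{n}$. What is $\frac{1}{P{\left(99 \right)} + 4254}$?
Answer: $\frac{1}{4255} \approx 0.00023502$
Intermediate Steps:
$P{\left(n \right)} = 1$
$\frac{1}{P{\left(99 \right)} + 4254} = \frac{1}{1 + 4254} = \frac{1}{4255}$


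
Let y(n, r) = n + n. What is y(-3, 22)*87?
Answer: -522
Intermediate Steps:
y(n, r) = 2*n
y(-3, 22)*87 = (2*(-3))*87 = -6*87 = -522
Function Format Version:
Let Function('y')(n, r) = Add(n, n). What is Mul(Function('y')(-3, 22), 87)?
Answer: -522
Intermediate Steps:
Function('y')(n, r) = Mul(2, n)
Mul(Function('y')(-3, 22), 87) = Mul(Mul(2, -3), 87) = Mul(-6, 87) = -522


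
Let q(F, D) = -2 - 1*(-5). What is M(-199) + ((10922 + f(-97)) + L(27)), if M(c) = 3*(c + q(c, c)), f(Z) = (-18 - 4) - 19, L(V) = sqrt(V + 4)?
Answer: 10293 + sqrt(31) ≈ 10299.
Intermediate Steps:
L(V) = sqrt(4 + V)
q(F, D) = 3 (q(F, D) = -2 + 5 = 3)
f(Z) = -41 (f(Z) = -22 - 19 = -41)
M(c) = 9 + 3*c (M(c) = 3*(c + 3) = 3*(3 + c) = 9 + 3*c)
M(-199) + ((10922 + f(-97)) + L(27)) = (9 + 3*(-199)) + ((10922 - 41) + sqrt(4 + 27)) = (9 - 597) + (10881 + sqrt(31)) = -588 + (10881 + sqrt(31)) = 10293 + sqrt(31)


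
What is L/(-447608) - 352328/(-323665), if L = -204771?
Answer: 31997433877/20696434760 ≈ 1.5460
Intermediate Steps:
L/(-447608) - 352328/(-323665) = -204771/(-447608) - 352328/(-323665) = -204771*(-1/447608) - 352328*(-1/323665) = 29253/63944 + 352328/323665 = 31997433877/20696434760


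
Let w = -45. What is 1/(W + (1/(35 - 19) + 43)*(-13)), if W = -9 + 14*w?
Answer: -16/19181 ≈ -0.00083416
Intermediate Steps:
W = -639 (W = -9 + 14*(-45) = -9 - 630 = -639)
1/(W + (1/(35 - 19) + 43)*(-13)) = 1/(-639 + (1/(35 - 19) + 43)*(-13)) = 1/(-639 + (1/16 + 43)*(-13)) = 1/(-639 + (689/16)*(-13)) = 1/(-639 - 8957/16) = 1/(-19181/16) = -16/19181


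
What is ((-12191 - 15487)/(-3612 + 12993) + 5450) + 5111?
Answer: 33015021/3127 ≈ 10558.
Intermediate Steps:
((-12191 - 15487)/(-3612 + 12993) + 5450) + 5111 = (-27678/9381 + 5450) + 5111 = (-27678*1/9381 + 5450) + 5111 = (-9226/3127 + 5450) + 5111 = 17032924/3127 + 5111 = 33015021/3127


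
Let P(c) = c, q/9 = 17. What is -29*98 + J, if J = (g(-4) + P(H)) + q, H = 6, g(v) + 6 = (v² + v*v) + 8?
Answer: -2649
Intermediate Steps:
q = 153 (q = 9*17 = 153)
g(v) = 2 + 2*v² (g(v) = -6 + ((v² + v*v) + 8) = -6 + ((v² + v²) + 8) = -6 + (2*v² + 8) = -6 + (8 + 2*v²) = 2 + 2*v²)
J = 193 (J = ((2 + 2*(-4)²) + 6) + 153 = ((2 + 2*16) + 6) + 153 = ((2 + 32) + 6) + 153 = (34 + 6) + 153 = 40 + 153 = 193)
-29*98 + J = -29*98 + 193 = -2842 + 193 = -2649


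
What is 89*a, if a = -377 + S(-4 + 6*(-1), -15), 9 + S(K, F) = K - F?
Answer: -33909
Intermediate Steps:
S(K, F) = -9 + K - F (S(K, F) = -9 + (K - F) = -9 + K - F)
a = -381 (a = -377 + (-9 + (-4 + 6*(-1)) - 1*(-15)) = -377 + (-9 + (-4 - 6) + 15) = -377 + (-9 - 10 + 15) = -377 - 4 = -381)
89*a = 89*(-381) = -33909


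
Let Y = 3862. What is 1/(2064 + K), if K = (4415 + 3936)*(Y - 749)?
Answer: 1/25998727 ≈ 3.8463e-8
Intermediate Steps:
K = 25996663 (K = (4415 + 3936)*(3862 - 749) = 8351*3113 = 25996663)
1/(2064 + K) = 1/(2064 + 25996663) = 1/25998727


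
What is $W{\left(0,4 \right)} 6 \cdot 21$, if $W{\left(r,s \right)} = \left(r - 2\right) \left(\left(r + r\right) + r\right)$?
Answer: $0$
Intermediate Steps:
$W{\left(r,s \right)} = 3 r \left(-2 + r\right)$ ($W{\left(r,s \right)} = \left(-2 + r\right) \left(2 r + r\right) = \left(-2 + r\right) 3 r = 3 r \left(-2 + r\right)$)
$W{\left(0,4 \right)} 6 \cdot 21 = 3 \cdot 0 \left(-2 + 0\right) 6 \cdot 21 = 3 \cdot 0 \left(-2\right) 6 \cdot 21 = 0 \cdot 6 \cdot 21 = 0 \cdot 21 = 0$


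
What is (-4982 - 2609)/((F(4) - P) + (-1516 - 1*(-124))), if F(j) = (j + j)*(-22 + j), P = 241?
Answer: 7591/1777 ≈ 4.2718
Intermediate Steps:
F(j) = 2*j*(-22 + j) (F(j) = (2*j)*(-22 + j) = 2*j*(-22 + j))
(-4982 - 2609)/((F(4) - P) + (-1516 - 1*(-124))) = (-4982 - 2609)/((2*4*(-22 + 4) - 1*241) + (-1516 - 1*(-124))) = -7591/((2*4*(-18) - 241) + (-1516 + 124)) = -7591/((-144 - 241) - 1392) = -7591/(-385 - 1392) = -7591/(-1777) = -7591*(-1/1777) = 7591/1777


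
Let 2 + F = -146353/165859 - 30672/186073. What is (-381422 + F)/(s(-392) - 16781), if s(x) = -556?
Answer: 11771494687779785/535052443154259 ≈ 22.001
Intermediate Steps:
F = -94043332431/30861881707 (F = -2 + (-146353/165859 - 30672/186073) = -2 - 32319569017/30861881707 = -94043332431/30861881707 ≈ -3.0472)
(-381422 + F)/(s(-392) - 16781) = (-381422 - 94043332431/30861881707)/(-556 - 16781) = -11771494687779785/30861881707/(-17337) = -11771494687779785/30861881707*(-1/17337) = 11771494687779785/535052443154259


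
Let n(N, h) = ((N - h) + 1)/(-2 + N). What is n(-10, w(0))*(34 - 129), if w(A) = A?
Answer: -285/4 ≈ -71.250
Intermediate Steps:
n(N, h) = (1 + N - h)/(-2 + N)
n(-10, w(0))*(34 - 129) = ((1 - 10 - 1*0)/(-2 - 10))*(34 - 129) = ((1 - 10 + 0)/(-12))*(-95) = -1/12*(-9)*(-95) = (¾)*(-95) = -285/4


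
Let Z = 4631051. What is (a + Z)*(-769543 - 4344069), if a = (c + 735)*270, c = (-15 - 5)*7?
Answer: -24502899734012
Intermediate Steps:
c = -140 (c = -20*7 = -140)
a = 160650 (a = (-140 + 735)*270 = 595*270 = 160650)
(a + Z)*(-769543 - 4344069) = (160650 + 4631051)*(-769543 - 4344069) = 4791701*(-5113612) = -24502899734012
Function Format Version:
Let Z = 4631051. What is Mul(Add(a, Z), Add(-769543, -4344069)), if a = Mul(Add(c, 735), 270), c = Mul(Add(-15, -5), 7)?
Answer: -24502899734012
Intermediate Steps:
c = -140 (c = Mul(-20, 7) = -140)
a = 160650 (a = Mul(Add(-140, 735), 270) = Mul(595, 270) = 160650)
Mul(Add(a, Z), Add(-769543, -4344069)) = Mul(Add(160650, 4631051), Add(-769543, -4344069)) = Mul(4791701, -5113612) = -24502899734012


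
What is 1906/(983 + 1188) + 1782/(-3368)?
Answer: 1275343/3655964 ≈ 0.34884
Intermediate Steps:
1906/(983 + 1188) + 1782/(-3368) = 1906/2171 + 1782*(-1/3368) = 1906*(1/2171) - 891/1684 = 1906/2171 - 891/1684 = 1275343/3655964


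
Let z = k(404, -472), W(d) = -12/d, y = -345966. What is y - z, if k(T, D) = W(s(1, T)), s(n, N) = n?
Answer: -345954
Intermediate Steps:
k(T, D) = -12 (k(T, D) = -12/1 = -12*1 = -12)
z = -12
y - z = -345966 - 1*(-12) = -345966 + 12 = -345954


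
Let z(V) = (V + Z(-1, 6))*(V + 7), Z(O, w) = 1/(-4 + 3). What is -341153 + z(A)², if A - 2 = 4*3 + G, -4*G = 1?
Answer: -69416879/256 ≈ -2.7116e+5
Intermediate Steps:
G = -¼ (G = -¼*1 = -¼ ≈ -0.25000)
Z(O, w) = -1 (Z(O, w) = 1/(-1) = -1)
A = 55/4 (A = 2 + (4*3 - ¼) = 2 + (12 - ¼) = 2 + 47/4 = 55/4 ≈ 13.750)
z(V) = (-1 + V)*(7 + V) (z(V) = (V - 1)*(V + 7) = (-1 + V)*(7 + V))
-341153 + z(A)² = -341153 + (-7 + (55/4)² + 6*(55/4))² = -341153 + (-7 + 3025/16 + 165/2)² = -341153 + (4233/16)² = -341153 + 17918289/256 = -69416879/256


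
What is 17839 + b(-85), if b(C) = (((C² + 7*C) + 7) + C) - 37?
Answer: 24354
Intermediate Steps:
b(C) = -30 + C² + 8*C (b(C) = ((7 + C² + 7*C) + C) - 37 = (7 + C² + 8*C) - 37 = -30 + C² + 8*C)
17839 + b(-85) = 17839 + (-30 + (-85)² + 8*(-85)) = 17839 + (-30 + 7225 - 680) = 17839 + 6515 = 24354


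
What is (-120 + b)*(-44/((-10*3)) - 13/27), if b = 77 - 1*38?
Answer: -399/5 ≈ -79.800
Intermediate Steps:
b = 39 (b = 77 - 38 = 39)
(-120 + b)*(-44/((-10*3)) - 13/27) = (-120 + 39)*(-44/((-10*3)) - 13/27) = -81*(-44/(-30) - 13*1/27) = -81*(-44*(-1/30) - 13/27) = -81*(22/15 - 13/27) = -81*133/135 = -399/5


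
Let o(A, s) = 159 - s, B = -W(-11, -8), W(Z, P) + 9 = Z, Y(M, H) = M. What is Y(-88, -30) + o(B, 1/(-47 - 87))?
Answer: 9515/134 ≈ 71.007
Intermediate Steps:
W(Z, P) = -9 + Z
B = 20 (B = -(-9 - 11) = -1*(-20) = 20)
Y(-88, -30) + o(B, 1/(-47 - 87)) = -88 + (159 - 1/(-47 - 87)) = -88 + (159 - 1/(-134)) = -88 + (159 - 1*(-1/134)) = -88 + (159 + 1/134) = -88 + 21307/134 = 9515/134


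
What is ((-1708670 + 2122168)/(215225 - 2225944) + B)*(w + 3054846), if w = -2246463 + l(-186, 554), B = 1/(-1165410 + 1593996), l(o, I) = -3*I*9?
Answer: -46869583266252775/287255337778 ≈ -1.6316e+5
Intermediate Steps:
l(o, I) = -27*I
B = 1/428586 ≈ 2.3333e-6
w = -2261421 (w = -2246463 - 27*554 = -2246463 - 14958 = -2261421)
((-1708670 + 2122168)/(215225 - 2225944) + B)*(w + 3054846) = ((-1708670 + 2122168)/(215225 - 2225944) + 1/428586)*(-2261421 + 3054846) = (413498/(-2010719) + 1/428586)*793425 = (413498*(-1/2010719) + 1/428586)*793425 = (-413498/2010719 + 1/428586)*793425 = -177217443109/861766013334*793425 = -46869583266252775/287255337778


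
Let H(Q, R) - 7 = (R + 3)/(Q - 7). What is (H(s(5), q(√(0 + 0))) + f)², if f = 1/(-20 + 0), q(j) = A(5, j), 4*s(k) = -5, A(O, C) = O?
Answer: 15578809/435600 ≈ 35.764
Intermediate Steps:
s(k) = -5/4 (s(k) = (¼)*(-5) = -5/4)
q(j) = 5
f = -1/20 (f = 1/(-20) = -1/20 ≈ -0.050000)
H(Q, R) = 7 + (3 + R)/(-7 + Q) (H(Q, R) = 7 + (R + 3)/(Q - 7) = 7 + (3 + R)/(-7 + Q))
(H(s(5), q(√(0 + 0))) + f)² = ((-46 + 5 + 7*(-5/4))/(-7 - 5/4) - 1/20)² = ((-46 + 5 - 35/4)/(-33/4) - 1/20)² = (-4/33*(-199/4) - 1/20)² = (199/33 - 1/20)² = (3947/660)² = 15578809/435600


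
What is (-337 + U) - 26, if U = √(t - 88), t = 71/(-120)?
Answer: -363 + I*√318930/60 ≈ -363.0 + 9.4123*I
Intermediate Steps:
t = -71/120 (t = 71*(-1/120) = -71/120 ≈ -0.59167)
U = I*√318930/60 (U = √(-71/120 - 88) = √(-10631/120) = I*√318930/60 ≈ 9.4123*I)
(-337 + U) - 26 = (-337 + I*√318930/60) - 26 = -363 + I*√318930/60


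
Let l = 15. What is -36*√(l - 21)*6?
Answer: -216*I*√6 ≈ -529.09*I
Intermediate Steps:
-36*√(l - 21)*6 = -36*√(15 - 21)*6 = -36*I*√6*6 = -216*I*√6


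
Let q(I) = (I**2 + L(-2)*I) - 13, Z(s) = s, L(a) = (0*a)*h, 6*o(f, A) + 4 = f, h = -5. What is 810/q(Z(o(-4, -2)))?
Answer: -7290/101 ≈ -72.178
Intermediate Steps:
o(f, A) = -2/3 + f/6
L(a) = 0 (L(a) = (0*a)*(-5) = 0*(-5) = 0)
q(I) = -13 + I**2 (q(I) = (I**2 + 0*I) - 13 = (I**2 + 0) - 13 = I**2 - 13 = -13 + I**2)
810/q(Z(o(-4, -2))) = 810/(-13 + (-2/3 + (1/6)*(-4))**2) = 810/(-13 + (-2/3 - 2/3)**2) = 810/(-13 + (-4/3)**2) = 810/(-13 + 16/9) = 810/(-101/9) = 810*(-9/101) = -7290/101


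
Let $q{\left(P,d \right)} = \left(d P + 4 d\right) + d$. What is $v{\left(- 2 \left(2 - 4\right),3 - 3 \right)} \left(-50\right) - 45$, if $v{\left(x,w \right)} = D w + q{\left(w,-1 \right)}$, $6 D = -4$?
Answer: $205$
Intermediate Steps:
$q{\left(P,d \right)} = 5 d + P d$ ($q{\left(P,d \right)} = \left(P d + 4 d\right) + d = \left(4 d + P d\right) + d = 5 d + P d$)
$D = - \frac{2}{3}$ ($D = \frac{1}{6} \left(-4\right) = - \frac{2}{3} \approx -0.66667$)
$v{\left(x,w \right)} = -5 - \frac{5 w}{3}$ ($v{\left(x,w \right)} = - \frac{2 w}{3} - \left(5 + w\right) = -5 - \frac{5 w}{3}$)
$v{\left(- 2 \left(2 - 4\right),3 - 3 \right)} \left(-50\right) - 45 = \left(-5 - \frac{5 \left(3 - 3\right)}{3}\right) \left(-50\right) - 45 = \left(-5 - 0\right) \left(-50\right) - 45 = \left(-5 + 0\right) \left(-50\right) - 45 = \left(-5\right) \left(-50\right) - 45 = 250 - 45 = 205$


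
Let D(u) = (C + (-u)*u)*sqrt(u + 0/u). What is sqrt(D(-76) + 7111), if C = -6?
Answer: sqrt(7111 - 11564*I*sqrt(19)) ≈ 170.32 - 147.98*I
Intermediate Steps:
D(u) = sqrt(u)*(-6 - u**2) (D(u) = (-6 + (-u)*u)*sqrt(u + 0/u) = (-6 - u**2)*sqrt(u + 0) = (-6 - u**2)*sqrt(u) = sqrt(u)*(-6 - u**2))
sqrt(D(-76) + 7111) = sqrt(sqrt(-76)*(-6 - 1*(-76)**2) + 7111) = sqrt((2*I*sqrt(19))*(-6 - 1*5776) + 7111) = sqrt((2*I*sqrt(19))*(-6 - 5776) + 7111) = sqrt((2*I*sqrt(19))*(-5782) + 7111) = sqrt(-11564*I*sqrt(19) + 7111) = sqrt(7111 - 11564*I*sqrt(19))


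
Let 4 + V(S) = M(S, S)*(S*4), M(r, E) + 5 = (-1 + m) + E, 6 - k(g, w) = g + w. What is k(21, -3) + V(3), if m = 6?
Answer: 20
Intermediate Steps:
k(g, w) = 6 - g - w (k(g, w) = 6 - (g + w) = 6 + (-g - w) = 6 - g - w)
M(r, E) = E (M(r, E) = -5 + ((-1 + 6) + E) = -5 + (5 + E) = E)
V(S) = -4 + 4*S² (V(S) = -4 + S*(S*4) = -4 + S*(4*S) = -4 + 4*S²)
k(21, -3) + V(3) = (6 - 1*21 - 1*(-3)) + (-4 + 4*3²) = (6 - 21 + 3) + (-4 + 4*9) = -12 + (-4 + 36) = -12 + 32 = 20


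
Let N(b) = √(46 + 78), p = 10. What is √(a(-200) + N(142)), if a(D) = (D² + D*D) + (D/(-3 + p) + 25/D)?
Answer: √(62697502 + 1568*√31)/28 ≈ 282.81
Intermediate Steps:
N(b) = 2*√31 (N(b) = √124 = 2*√31)
a(D) = 2*D² + 25/D + D/7 (a(D) = (D² + D*D) + (D/(-3 + 10) + 25/D) = (D² + D²) + (D/7 + 25/D) = 2*D² + (D*(⅐) + 25/D) = 2*D² + (D/7 + 25/D) = 2*D² + (25/D + D/7) = 2*D² + 25/D + D/7)
√(a(-200) + N(142)) = √((2*(-200)² + 25/(-200) + (⅐)*(-200)) + 2*√31) = √((2*40000 + 25*(-1/200) - 200/7) + 2*√31) = √((80000 - ⅛ - 200/7) + 2*√31) = √(4478393/56 + 2*√31)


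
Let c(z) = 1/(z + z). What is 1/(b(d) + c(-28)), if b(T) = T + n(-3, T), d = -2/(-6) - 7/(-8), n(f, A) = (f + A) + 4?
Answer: 168/571 ≈ 0.29422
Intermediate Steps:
n(f, A) = 4 + A + f (n(f, A) = (A + f) + 4 = 4 + A + f)
d = 29/24 (d = -2*(-⅙) - 7*(-⅛) = ⅓ + 7/8 = 29/24 ≈ 1.2083)
b(T) = 1 + 2*T (b(T) = T + (4 + T - 3) = T + (1 + T) = 1 + 2*T)
c(z) = 1/(2*z)
1/(b(d) + c(-28)) = 1/((1 + 2*(29/24)) + (½)/(-28)) = 1/((1 + 29/12) + (½)*(-1/28)) = 1/(41/12 - 1/56) = 1/(571/168) = 168/571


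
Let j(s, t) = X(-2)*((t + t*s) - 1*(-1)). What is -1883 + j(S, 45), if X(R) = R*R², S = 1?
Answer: -2611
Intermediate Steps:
X(R) = R³
j(s, t) = -8 - 8*t - 8*s*t (j(s, t) = (-2)³*((t + t*s) - 1*(-1)) = -8*((t + s*t) + 1) = -8*(1 + t + s*t) = -8 - 8*t - 8*s*t)
-1883 + j(S, 45) = -1883 + (-8 - 8*45 - 8*1*45) = -1883 + (-8 - 360 - 360) = -1883 - 728 = -2611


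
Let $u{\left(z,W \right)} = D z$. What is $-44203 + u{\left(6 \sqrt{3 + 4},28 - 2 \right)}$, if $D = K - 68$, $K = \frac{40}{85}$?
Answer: $-44203 - \frac{6888 \sqrt{7}}{17} \approx -45275.0$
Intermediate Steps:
$K = \frac{8}{17}$ ($K = 40 \cdot \frac{1}{85} = \frac{8}{17} \approx 0.47059$)
$D = - \frac{1148}{17}$ ($D = \frac{8}{17} - 68 = - \frac{1148}{17} \approx -67.529$)
$u{\left(z,W \right)} = - \frac{1148 z}{17}$
$-44203 + u{\left(6 \sqrt{3 + 4},28 - 2 \right)} = -44203 - \frac{1148 \cdot 6 \sqrt{3 + 4}}{17} = -44203 - \frac{1148 \cdot 6 \sqrt{7}}{17} = -44203 - \frac{6888 \sqrt{7}}{17}$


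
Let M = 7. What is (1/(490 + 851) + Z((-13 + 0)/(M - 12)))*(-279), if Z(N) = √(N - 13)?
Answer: -31/149 - 558*I*√65/5 ≈ -0.20805 - 899.75*I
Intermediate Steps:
Z(N) = √(-13 + N)
(1/(490 + 851) + Z((-13 + 0)/(M - 12)))*(-279) = (1/(490 + 851) + √(-13 + (-13 + 0)/(7 - 12)))*(-279) = (1/1341 + √(-13 - 13/(-5)))*(-279) = (1/1341 + √(-13 - 13*(-⅕)))*(-279) = (1/1341 + √(-13 + 13/5))*(-279) = (1/1341 + √(-52/5))*(-279) = (1/1341 + 2*I*√65/5)*(-279) = -31/149 - 558*I*√65/5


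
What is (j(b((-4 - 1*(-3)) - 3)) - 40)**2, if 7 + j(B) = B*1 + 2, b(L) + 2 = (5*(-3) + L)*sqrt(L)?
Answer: 765 + 3572*I ≈ 765.0 + 3572.0*I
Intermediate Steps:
b(L) = -2 + sqrt(L)*(-15 + L) (b(L) = -2 + (5*(-3) + L)*sqrt(L) = -2 + (-15 + L)*sqrt(L) = -2 + sqrt(L)*(-15 + L))
j(B) = -5 + B (j(B) = -7 + (B*1 + 2) = -7 + (B + 2) = -7 + (2 + B) = -5 + B)
(j(b((-4 - 1*(-3)) - 3)) - 40)**2 = ((-5 + (-2 + ((-4 - 1*(-3)) - 3)**(3/2) - 15*sqrt((-4 - 1*(-3)) - 3))) - 40)**2 = ((-5 + (-2 + ((-4 + 3) - 3)**(3/2) - 15*sqrt((-4 + 3) - 3))) - 40)**2 = ((-5 + (-2 + (-1 - 3)**(3/2) - 15*sqrt(-1 - 3))) - 40)**2 = ((-5 + (-2 + (-4)**(3/2) - 30*I)) - 40)**2 = ((-5 + (-2 - 8*I - 30*I)) - 40)**2 = ((-5 + (-2 - 38*I)) - 40)**2 = ((-7 - 38*I) - 40)**2 = (-47 - 38*I)**2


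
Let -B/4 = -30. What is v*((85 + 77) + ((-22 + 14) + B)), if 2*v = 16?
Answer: 2192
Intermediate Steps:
B = 120 (B = -4*(-30) = 120)
v = 8 (v = (1/2)*16 = 8)
v*((85 + 77) + ((-22 + 14) + B)) = 8*((85 + 77) + ((-22 + 14) + 120)) = 8*(162 + (-8 + 120)) = 8*(162 + 112) = 8*274 = 2192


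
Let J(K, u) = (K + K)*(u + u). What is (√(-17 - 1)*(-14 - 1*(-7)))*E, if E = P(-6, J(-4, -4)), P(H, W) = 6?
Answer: -126*I*√2 ≈ -178.19*I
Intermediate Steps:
J(K, u) = 4*K*u (J(K, u) = (2*K)*(2*u) = 4*K*u)
E = 6
(√(-17 - 1)*(-14 - 1*(-7)))*E = (√(-17 - 1)*(-14 - 1*(-7)))*6 = (√(-18)*(-14 + 7))*6 = ((3*I*√2)*(-7))*6 = -21*I*√2*6 = -126*I*√2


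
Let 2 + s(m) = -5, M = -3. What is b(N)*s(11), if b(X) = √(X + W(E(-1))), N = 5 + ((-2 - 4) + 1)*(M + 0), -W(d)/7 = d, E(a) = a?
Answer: -21*√3 ≈ -36.373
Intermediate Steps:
W(d) = -7*d
s(m) = -7 (s(m) = -2 - 5 = -7)
N = 20 (N = 5 + ((-2 - 4) + 1)*(-3 + 0) = 5 + (-6 + 1)*(-3) = 5 - 5*(-3) = 5 + 15 = 20)
b(X) = √(7 + X) (b(X) = √(X - 7*(-1)) = √(X + 7) = √(7 + X))
b(N)*s(11) = √(7 + 20)*(-7) = √27*(-7) = (3*√3)*(-7) = -21*√3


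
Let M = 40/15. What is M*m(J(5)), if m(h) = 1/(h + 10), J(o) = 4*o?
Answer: 4/45 ≈ 0.088889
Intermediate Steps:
M = 8/3 (M = 40*(1/15) = 8/3 ≈ 2.6667)
m(h) = 1/(10 + h)
M*m(J(5)) = 8/(3*(10 + 4*5)) = 8/(3*(10 + 20)) = (8/3)/30 = (8/3)*(1/30) = 4/45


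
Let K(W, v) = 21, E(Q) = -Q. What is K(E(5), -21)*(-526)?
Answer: -11046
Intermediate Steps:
K(E(5), -21)*(-526) = 21*(-526) = -11046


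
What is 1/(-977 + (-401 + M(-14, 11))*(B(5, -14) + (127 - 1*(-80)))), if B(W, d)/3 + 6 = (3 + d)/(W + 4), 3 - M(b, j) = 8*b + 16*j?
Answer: -1/86601 ≈ -1.1547e-5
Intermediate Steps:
M(b, j) = 3 - 16*j - 8*b (M(b, j) = 3 - (8*b + 16*j) = 3 + (-16*j - 8*b) = 3 - 16*j - 8*b)
B(W, d) = -18 + 3*(3 + d)/(4 + W) (B(W, d) = -18 + 3*((3 + d)/(W + 4)) = -18 + 3*((3 + d)/(4 + W)) = -18 + 3*(3 + d)/(4 + W))
1/(-977 + (-401 + M(-14, 11))*(B(5, -14) + (127 - 1*(-80)))) = 1/(-977 + (-401 + (3 - 16*11 - 8*(-14)))*(3*(-21 - 14 - 6*5)/(4 + 5) + (127 - 1*(-80)))) = 1/(-977 + (-401 + (3 - 176 + 112))*(3*(-21 - 14 - 30)/9 + (127 + 80))) = 1/(-977 + (-401 - 61)*(3*(⅑)*(-65) + 207)) = 1/(-977 - 462*(-65/3 + 207)) = 1/(-977 - 462*556/3) = 1/(-977 - 85624) = 1/(-86601) = -1/86601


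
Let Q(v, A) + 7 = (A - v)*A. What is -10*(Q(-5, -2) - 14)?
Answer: 270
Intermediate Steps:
Q(v, A) = -7 + A*(A - v) (Q(v, A) = -7 + (A - v)*A = -7 + A*(A - v))
-10*(Q(-5, -2) - 14) = -10*((-7 + (-2)**2 - 1*(-2)*(-5)) - 14) = -10*((-7 + 4 - 10) - 14) = -10*(-13 - 14) = -10*(-27) = 270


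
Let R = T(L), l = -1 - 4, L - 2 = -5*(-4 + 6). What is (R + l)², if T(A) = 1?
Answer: 16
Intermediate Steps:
L = -8 (L = 2 - 5*(-4 + 6) = 2 - 5*2 = 2 - 10 = -8)
l = -5
R = 1
(R + l)² = (1 - 5)² = (-4)² = 16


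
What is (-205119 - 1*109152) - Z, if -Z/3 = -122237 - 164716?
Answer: -1175130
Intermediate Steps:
Z = 860859 (Z = -3*(-122237 - 164716) = -3*(-286953) = 860859)
(-205119 - 1*109152) - Z = (-205119 - 1*109152) - 1*860859 = (-205119 - 109152) - 860859 = -314271 - 860859 = -1175130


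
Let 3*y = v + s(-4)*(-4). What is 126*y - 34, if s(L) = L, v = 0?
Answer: 638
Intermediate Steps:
y = 16/3 (y = (0 - 4*(-4))/3 = (0 + 16)/3 = (⅓)*16 = 16/3 ≈ 5.3333)
126*y - 34 = 126*(16/3) - 34 = 672 - 34 = 638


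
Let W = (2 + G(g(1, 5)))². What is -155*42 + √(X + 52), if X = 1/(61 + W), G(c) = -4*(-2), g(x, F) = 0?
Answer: -6510 + √1348053/161 ≈ -6502.8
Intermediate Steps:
G(c) = 8
W = 100 (W = (2 + 8)² = 10² = 100)
X = 1/161 (X = 1/(61 + 100) = 1/161 ≈ 0.0062112)
-155*42 + √(X + 52) = -155*42 + √(1/161 + 52) = -6510 + √(8373/161) = -6510 + √1348053/161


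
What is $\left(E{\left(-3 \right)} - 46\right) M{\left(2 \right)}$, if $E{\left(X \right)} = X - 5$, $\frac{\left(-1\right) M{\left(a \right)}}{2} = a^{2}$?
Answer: $432$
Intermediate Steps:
$M{\left(a \right)} = - 2 a^{2}$
$E{\left(X \right)} = -5 + X$
$\left(E{\left(-3 \right)} - 46\right) M{\left(2 \right)} = \left(\left(-5 - 3\right) - 46\right) \left(- 2 \cdot 2^{2}\right) = \left(-8 - 46\right) \left(\left(-2\right) 4\right) = \left(-54\right) \left(-8\right) = 432$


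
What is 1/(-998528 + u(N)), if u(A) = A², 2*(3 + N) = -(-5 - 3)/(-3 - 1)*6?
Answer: -1/998447 ≈ -1.0016e-6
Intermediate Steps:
N = -9 (N = -3 + (-(-5 - 3)/(-3 - 1)*6)/2 = -3 + (-(-8)/(-4)*6)/2 = -3 + (-(-8)*(-1)/4*6)/2 = -3 + (-1*2*6)/2 = -3 + (-2*6)/2 = -3 + (½)*(-12) = -3 - 6 = -9)
1/(-998528 + u(N)) = 1/(-998528 + (-9)²) = 1/(-998528 + 81) = 1/(-998447) = -1/998447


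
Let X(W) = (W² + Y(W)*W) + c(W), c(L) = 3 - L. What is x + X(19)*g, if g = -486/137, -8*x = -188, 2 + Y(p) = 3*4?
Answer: -513581/274 ≈ -1874.4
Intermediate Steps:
Y(p) = 10 (Y(p) = -2 + 3*4 = -2 + 12 = 10)
x = 47/2 (x = -⅛*(-188) = 47/2 ≈ 23.500)
X(W) = 3 + W² + 9*W (X(W) = (W² + 10*W) + (3 - W) = 3 + W² + 9*W)
g = -486/137 (g = -486*1/137 = -486/137 ≈ -3.5474)
x + X(19)*g = 47/2 + (3 + 19² + 9*19)*(-486/137) = 47/2 + (3 + 361 + 171)*(-486/137) = 47/2 + 535*(-486/137) = 47/2 - 260010/137 = -513581/274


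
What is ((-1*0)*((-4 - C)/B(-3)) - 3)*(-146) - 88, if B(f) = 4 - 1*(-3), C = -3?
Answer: 350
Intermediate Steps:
B(f) = 7 (B(f) = 4 + 3 = 7)
((-1*0)*((-4 - C)/B(-3)) - 3)*(-146) - 88 = ((-1*0)*((-4 - 1*(-3))/7) - 3)*(-146) - 88 = (0*((-4 + 3)*(⅐)) - 3)*(-146) - 88 = (0*(-1*⅐) - 3)*(-146) - 88 = (0*(-⅐) - 3)*(-146) - 88 = (0 - 3)*(-146) - 88 = -3*(-146) - 88 = 438 - 88 = 350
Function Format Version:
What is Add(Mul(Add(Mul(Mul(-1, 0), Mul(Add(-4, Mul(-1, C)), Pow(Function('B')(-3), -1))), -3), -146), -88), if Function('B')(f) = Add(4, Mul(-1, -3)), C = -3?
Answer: 350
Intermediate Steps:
Function('B')(f) = 7 (Function('B')(f) = Add(4, 3) = 7)
Add(Mul(Add(Mul(Mul(-1, 0), Mul(Add(-4, Mul(-1, C)), Pow(Function('B')(-3), -1))), -3), -146), -88) = Add(Mul(Add(Mul(Mul(-1, 0), Mul(Add(-4, Mul(-1, -3)), Pow(7, -1))), -3), -146), -88) = Add(Mul(Add(Mul(0, Mul(Add(-4, 3), Rational(1, 7))), -3), -146), -88) = Add(Mul(Add(Mul(0, Mul(-1, Rational(1, 7))), -3), -146), -88) = Add(Mul(Add(Mul(0, Rational(-1, 7)), -3), -146), -88) = Add(Mul(Add(0, -3), -146), -88) = Add(Mul(-3, -146), -88) = Add(438, -88) = 350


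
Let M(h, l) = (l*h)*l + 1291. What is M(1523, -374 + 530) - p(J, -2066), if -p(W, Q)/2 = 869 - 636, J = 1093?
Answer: 37065485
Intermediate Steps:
p(W, Q) = -466 (p(W, Q) = -2*(869 - 636) = -2*233 = -466)
M(h, l) = 1291 + h*l² (M(h, l) = (h*l)*l + 1291 = h*l² + 1291 = 1291 + h*l²)
M(1523, -374 + 530) - p(J, -2066) = (1291 + 1523*(-374 + 530)²) - 1*(-466) = (1291 + 1523*156²) + 466 = (1291 + 1523*24336) + 466 = (1291 + 37063728) + 466 = 37065019 + 466 = 37065485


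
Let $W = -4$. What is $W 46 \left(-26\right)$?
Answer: $4784$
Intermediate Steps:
$W 46 \left(-26\right) = \left(-4\right) 46 \left(-26\right) = \left(-184\right) \left(-26\right) = 4784$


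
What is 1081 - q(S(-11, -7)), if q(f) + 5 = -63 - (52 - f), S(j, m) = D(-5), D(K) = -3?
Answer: 1204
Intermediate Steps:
S(j, m) = -3
q(f) = -120 + f (q(f) = -5 + (-63 - (52 - f)) = -5 + (-63 + (-52 + f)) = -5 + (-115 + f) = -120 + f)
1081 - q(S(-11, -7)) = 1081 - (-120 - 3) = 1081 - 1*(-123) = 1081 + 123 = 1204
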